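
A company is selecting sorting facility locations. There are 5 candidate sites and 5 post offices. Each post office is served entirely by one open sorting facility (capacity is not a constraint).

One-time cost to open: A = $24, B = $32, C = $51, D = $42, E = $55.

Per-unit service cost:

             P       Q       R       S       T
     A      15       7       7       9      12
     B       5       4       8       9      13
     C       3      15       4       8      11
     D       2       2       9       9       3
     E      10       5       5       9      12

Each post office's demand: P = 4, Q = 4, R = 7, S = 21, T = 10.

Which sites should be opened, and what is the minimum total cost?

For any fixed open set, each post office goes to its cheapest open site; total = fixed + service.
{C, D}: P→D 2·4=8, Q→D 2·4=8, R→C 4·7=28, S→C 8·21=168, T→D 3·10=30. Service 242; fixed 93; total 335.
{D}: service 298 + fixed 42 = 340
{A, D}: P→D 2·4=8, Q→D 2·4=8, R→A 7·7=49, S→A 9·21=189, T→D 3·10=30. Service 284; fixed 66; total 350.
{A, B, C, D, E}: service 242 + fixed 204 = 446
No other subset beats 335.

Open C and D; minimum total cost 335.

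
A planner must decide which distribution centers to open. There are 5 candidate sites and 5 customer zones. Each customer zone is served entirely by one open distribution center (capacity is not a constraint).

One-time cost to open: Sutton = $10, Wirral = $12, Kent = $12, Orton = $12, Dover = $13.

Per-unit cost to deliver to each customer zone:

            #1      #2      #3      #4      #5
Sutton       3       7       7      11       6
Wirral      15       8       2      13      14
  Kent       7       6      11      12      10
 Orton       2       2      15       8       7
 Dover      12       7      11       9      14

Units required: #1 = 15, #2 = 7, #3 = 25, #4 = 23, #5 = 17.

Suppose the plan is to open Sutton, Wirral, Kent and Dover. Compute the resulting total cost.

Each customer zone is assigned to its cheapest site among the open ones.
{Sutton, Wirral, Kent, Dover}: #1→Sutton 3·15=45, #2→Kent 6·7=42, #3→Wirral 2·25=50, #4→Dover 9·23=207, #5→Sutton 6·17=102. Service 446; fixed 47; total 493.

Total cost: 493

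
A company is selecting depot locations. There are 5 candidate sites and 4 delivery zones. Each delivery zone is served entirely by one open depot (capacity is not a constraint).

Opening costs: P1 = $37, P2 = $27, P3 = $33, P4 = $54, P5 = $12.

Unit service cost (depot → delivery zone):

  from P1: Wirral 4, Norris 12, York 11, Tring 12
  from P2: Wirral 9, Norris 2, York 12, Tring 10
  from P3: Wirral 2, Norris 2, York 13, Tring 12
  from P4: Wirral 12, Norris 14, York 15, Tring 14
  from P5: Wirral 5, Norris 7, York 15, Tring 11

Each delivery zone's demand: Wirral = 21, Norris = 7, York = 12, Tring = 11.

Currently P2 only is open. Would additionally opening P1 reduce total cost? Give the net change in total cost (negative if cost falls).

Current service cost with {P2}: 457.
Adding P1: each delivery zone re-picks its cheapest; new service cost 340, saving 117.
Extra fixed cost: 37. Net change = 37 − 117 = -80.
(Totals: 484 → 404.)

Yes — net change −80 (cost falls by 80).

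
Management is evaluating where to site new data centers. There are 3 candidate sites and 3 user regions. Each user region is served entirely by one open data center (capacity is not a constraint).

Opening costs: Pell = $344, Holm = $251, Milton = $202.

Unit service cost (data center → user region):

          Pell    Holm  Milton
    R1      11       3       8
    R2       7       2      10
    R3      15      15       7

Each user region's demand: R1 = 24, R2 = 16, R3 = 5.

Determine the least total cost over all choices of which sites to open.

For any fixed open set, each user region goes to its cheapest open site; total = fixed + service.
{Holm}: R1→Holm 3·24=72, R2→Holm 2·16=32, R3→Holm 15·5=75. Service 179; fixed 251; total 430.
{Milton}: service 387 + fixed 202 = 589
{Holm, Milton}: service 139 + fixed 453 = 592
{Pell, Holm, Milton}: service 139 + fixed 797 = 936
No other subset beats 430.

Minimum total cost: 430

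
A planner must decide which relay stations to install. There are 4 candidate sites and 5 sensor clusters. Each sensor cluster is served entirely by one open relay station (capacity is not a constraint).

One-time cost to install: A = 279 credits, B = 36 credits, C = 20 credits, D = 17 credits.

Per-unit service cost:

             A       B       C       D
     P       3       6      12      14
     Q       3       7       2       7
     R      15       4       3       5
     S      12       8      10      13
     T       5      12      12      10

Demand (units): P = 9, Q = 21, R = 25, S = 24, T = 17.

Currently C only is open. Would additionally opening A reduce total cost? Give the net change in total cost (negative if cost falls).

No — net change +79 (cost rises by 79).

Current service cost with {C}: 669.
Adding A: each sensor cluster re-picks its cheapest; new service cost 469, saving 200.
Extra fixed cost: 279. Net change = 279 − 200 = 79.
(Totals: 689 → 768.)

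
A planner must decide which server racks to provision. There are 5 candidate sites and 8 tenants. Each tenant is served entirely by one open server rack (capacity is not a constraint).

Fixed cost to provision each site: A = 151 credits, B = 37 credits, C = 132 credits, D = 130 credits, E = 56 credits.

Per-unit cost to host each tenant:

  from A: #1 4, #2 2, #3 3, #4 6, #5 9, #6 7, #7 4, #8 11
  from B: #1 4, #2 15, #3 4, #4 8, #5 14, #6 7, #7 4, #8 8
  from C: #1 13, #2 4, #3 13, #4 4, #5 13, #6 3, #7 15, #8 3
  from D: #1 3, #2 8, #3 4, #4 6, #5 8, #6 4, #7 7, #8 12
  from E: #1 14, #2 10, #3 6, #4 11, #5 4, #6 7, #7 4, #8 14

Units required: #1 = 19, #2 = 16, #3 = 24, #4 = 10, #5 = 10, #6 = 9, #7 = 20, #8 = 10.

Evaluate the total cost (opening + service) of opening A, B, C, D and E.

Total cost: 884

Each tenant is assigned to its cheapest site among the open ones.
{A, B, C, D, E}: #1→D 3·19=57, #2→A 2·16=32, #3→A 3·24=72, #4→C 4·10=40, #5→E 4·10=40, #6→C 3·9=27, #7→A 4·20=80, #8→C 3·10=30. Service 378; fixed 506; total 884.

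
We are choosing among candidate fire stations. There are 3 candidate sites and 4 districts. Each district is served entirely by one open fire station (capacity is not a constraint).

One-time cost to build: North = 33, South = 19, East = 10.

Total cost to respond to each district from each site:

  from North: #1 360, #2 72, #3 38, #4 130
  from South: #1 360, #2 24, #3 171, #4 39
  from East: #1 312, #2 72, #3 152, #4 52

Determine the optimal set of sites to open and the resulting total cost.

For any fixed open set, each district goes to its cheapest open site; total = fixed + service.
{North, South, East}: #1→East 312, #2→South 24, #3→North 38, #4→South 39. Service 413; fixed 62; total 475.
{North, South}: service 461 + fixed 52 = 513
{North, East}: service 474 + fixed 43 = 517
{East}: #1→East 312, #2→East 72, #3→East 152, #4→East 52. Service 588; fixed 10; total 598.
(All 7 nonempty subsets were checked; North, South and East is lowest.)

Open North, South and East; minimum total cost 475.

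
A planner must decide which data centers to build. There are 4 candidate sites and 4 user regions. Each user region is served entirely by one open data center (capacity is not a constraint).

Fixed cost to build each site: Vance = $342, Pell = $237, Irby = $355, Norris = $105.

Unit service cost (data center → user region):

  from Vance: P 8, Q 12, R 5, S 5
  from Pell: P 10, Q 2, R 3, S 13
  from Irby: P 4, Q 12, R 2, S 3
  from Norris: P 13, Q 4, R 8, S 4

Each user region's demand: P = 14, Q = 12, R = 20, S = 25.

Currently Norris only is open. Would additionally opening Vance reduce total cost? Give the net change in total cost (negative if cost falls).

No — net change +212 (cost rises by 212).

Current service cost with {Norris}: 490.
Adding Vance: each user region re-picks its cheapest; new service cost 360, saving 130.
Extra fixed cost: 342. Net change = 342 − 130 = 212.
(Totals: 595 → 807.)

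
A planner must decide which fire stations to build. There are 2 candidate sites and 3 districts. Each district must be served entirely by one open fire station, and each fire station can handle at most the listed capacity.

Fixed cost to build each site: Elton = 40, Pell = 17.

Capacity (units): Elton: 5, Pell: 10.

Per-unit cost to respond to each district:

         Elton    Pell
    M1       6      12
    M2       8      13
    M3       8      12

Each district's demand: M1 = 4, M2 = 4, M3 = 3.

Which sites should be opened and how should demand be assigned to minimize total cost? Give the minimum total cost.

Open {Elton, Pell}: M1→Elton 6·4=24, M2→Pell 13·4=52, M3→Pell 12·3=36.
Loads: Elton carries 4/5, Pell carries 7/10. Service 112; fixed 57; total 169.
Next best feasible plan costs 173.

Minimum total cost: 169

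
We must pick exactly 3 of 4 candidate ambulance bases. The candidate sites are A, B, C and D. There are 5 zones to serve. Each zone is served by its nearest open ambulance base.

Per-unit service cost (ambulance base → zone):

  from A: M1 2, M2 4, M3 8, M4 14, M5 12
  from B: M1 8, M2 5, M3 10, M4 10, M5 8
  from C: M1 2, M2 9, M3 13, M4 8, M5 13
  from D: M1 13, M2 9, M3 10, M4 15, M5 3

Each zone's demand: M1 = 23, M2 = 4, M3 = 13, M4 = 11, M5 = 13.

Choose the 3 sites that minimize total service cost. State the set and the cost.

With exactly 3 open, each zone uses its cheapest among the chosen.
{A, C, D}: M1→A 2·23=46, M2→A 4·4=16, M3→A 8·13=104, M4→C 8·11=88, M5→D 3·13=39. Service cost 293.
{A, B, D}: service cost 315
{B, C, D}: service cost 323
Among all 4 size-3 choices, {A, C, D} is lowest.

Choose A, C and D; total service cost 293.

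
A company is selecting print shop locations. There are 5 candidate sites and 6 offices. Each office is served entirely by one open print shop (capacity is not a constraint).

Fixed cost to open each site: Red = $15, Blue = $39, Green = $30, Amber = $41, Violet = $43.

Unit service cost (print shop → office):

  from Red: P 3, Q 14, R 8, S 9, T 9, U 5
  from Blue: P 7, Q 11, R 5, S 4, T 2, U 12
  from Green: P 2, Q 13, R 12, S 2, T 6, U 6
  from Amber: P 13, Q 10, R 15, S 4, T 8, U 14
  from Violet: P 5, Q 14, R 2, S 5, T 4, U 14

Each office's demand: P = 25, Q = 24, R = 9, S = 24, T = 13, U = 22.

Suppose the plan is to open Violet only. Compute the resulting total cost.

Total cost: 1002

Each office is assigned to its cheapest site among the open ones.
{Violet}: P→Violet 5·25=125, Q→Violet 14·24=336, R→Violet 2·9=18, S→Violet 5·24=120, T→Violet 4·13=52, U→Violet 14·22=308. Service 959; fixed 43; total 1002.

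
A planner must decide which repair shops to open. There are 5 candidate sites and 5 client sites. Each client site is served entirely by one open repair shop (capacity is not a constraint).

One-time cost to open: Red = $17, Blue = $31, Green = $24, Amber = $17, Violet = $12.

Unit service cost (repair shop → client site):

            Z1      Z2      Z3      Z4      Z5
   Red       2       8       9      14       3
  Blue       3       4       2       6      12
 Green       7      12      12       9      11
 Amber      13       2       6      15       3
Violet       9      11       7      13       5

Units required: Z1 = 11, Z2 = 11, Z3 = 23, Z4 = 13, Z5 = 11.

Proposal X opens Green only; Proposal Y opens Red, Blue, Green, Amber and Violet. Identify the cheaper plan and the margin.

Proposal X: {Green}: Z1→Green 7·11=77, Z2→Green 12·11=132, Z3→Green 12·23=276, Z4→Green 9·13=117, Z5→Green 11·11=121. Service 723; fixed 24; total 747.
Proposal Y: {Red, Blue, Green, Amber, Violet}: Z1→Red 2·11=22, Z2→Amber 2·11=22, Z3→Blue 2·23=46, Z4→Blue 6·13=78, Z5→Red 3·11=33. Service 201; fixed 101; total 302.
Difference: |747 − 302| = 445.

Proposal Y is cheaper by 445.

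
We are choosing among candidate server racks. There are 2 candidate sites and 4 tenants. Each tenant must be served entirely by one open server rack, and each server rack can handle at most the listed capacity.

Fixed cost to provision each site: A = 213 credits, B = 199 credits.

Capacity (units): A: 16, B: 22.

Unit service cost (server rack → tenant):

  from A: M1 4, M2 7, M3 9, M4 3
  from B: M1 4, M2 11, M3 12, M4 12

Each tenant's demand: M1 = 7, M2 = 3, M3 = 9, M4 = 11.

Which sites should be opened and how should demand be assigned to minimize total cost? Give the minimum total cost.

Minimum total cost: 602

Open {A, B}: M1→B 4·7=28, M2→A 7·3=21, M3→B 12·9=108, M4→A 3·11=33.
Loads: A carries 14/16, B carries 16/22. Service 190; fixed 412; total 602.
Next best feasible plan costs 614.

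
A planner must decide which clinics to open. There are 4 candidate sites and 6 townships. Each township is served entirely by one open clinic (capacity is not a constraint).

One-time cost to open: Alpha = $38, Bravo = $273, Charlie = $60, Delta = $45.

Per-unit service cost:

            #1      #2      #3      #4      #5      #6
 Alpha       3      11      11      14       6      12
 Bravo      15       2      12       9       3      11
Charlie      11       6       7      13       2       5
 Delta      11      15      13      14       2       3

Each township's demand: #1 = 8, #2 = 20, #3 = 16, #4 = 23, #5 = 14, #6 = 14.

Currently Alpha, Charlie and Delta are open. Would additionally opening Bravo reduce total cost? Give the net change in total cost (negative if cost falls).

Current service cost with {Alpha, Charlie, Delta}: 625.
Adding Bravo: each township re-picks its cheapest; new service cost 453, saving 172.
Extra fixed cost: 273. Net change = 273 − 172 = 101.
(Totals: 768 → 869.)

No — net change +101 (cost rises by 101).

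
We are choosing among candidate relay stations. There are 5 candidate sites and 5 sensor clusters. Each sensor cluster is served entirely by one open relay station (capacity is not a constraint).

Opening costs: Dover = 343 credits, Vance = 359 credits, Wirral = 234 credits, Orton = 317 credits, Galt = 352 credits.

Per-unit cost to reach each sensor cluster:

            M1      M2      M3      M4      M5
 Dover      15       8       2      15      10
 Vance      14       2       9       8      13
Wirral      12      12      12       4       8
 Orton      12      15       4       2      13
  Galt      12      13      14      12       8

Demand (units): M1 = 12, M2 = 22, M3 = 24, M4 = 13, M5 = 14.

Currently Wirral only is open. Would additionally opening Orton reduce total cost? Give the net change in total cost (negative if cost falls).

Current service cost with {Wirral}: 860.
Adding Orton: each sensor cluster re-picks its cheapest; new service cost 642, saving 218.
Extra fixed cost: 317. Net change = 317 − 218 = 99.
(Totals: 1094 → 1193.)

No — net change +99 (cost rises by 99).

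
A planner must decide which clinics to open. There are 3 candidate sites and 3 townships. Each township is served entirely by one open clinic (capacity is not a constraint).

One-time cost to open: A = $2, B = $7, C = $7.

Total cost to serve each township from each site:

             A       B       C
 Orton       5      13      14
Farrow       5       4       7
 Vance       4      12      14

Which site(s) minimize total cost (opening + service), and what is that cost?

Open A only; minimum total cost 16.

For any fixed open set, each township goes to its cheapest open site; total = fixed + service.
{A}: Orton→A 5, Farrow→A 5, Vance→A 4. Service 14; fixed 2; total 16.
{A, B}: Orton→A 5, Farrow→B 4, Vance→A 4. Service 13; fixed 9; total 22.
{A, C}: Orton→A 5, Farrow→A 5, Vance→A 4. Service 14; fixed 9; total 23.
{A, B, C}: service 13 + fixed 16 = 29
No other subset beats 16.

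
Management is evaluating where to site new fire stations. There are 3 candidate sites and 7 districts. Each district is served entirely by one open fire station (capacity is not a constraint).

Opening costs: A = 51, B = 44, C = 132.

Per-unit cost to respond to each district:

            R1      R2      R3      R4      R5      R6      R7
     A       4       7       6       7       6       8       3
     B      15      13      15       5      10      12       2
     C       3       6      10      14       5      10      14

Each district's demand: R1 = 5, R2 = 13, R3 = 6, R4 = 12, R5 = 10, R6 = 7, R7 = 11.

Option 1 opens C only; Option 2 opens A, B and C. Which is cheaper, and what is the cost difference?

Option 2 is cheaper by 183.

Option 1: {C}: R1→C 3·5=15, R2→C 6·13=78, R3→C 10·6=60, R4→C 14·12=168, R5→C 5·10=50, R6→C 10·7=70, R7→C 14·11=154. Service 595; fixed 132; total 727.
Option 2: {A, B, C}: R1→C 3·5=15, R2→C 6·13=78, R3→A 6·6=36, R4→B 5·12=60, R5→C 5·10=50, R6→A 8·7=56, R7→B 2·11=22. Service 317; fixed 227; total 544.
Difference: |727 − 544| = 183.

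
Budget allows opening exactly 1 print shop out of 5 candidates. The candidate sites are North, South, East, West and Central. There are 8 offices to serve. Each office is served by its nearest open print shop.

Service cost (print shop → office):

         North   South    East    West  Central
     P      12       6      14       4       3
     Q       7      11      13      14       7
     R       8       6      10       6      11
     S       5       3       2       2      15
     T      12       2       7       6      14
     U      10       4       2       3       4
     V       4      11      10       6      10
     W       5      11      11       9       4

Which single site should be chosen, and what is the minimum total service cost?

Choose West only; total service cost 50.

With exactly 1 open, each office uses its cheapest among the chosen.
{West}: P→West 4, Q→West 14, R→West 6, S→West 2, T→West 6, U→West 3, V→West 6, W→West 9. Service cost 50.
{South}: service cost 54
{North}: service cost 63
Among all 5 size-1 choices, {West} is lowest.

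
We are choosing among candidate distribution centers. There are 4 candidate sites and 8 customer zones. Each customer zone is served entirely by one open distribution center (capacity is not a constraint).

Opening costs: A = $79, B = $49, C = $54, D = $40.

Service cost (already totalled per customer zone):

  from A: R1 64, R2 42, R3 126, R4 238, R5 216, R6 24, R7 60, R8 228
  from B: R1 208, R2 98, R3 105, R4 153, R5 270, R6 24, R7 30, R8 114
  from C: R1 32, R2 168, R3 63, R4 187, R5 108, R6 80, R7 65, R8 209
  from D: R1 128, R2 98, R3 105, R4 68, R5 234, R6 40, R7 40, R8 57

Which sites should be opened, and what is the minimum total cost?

For any fixed open set, each customer zone goes to its cheapest open site; total = fixed + service.
{C, D}: R1→C 32, R2→D 98, R3→C 63, R4→D 68, R5→C 108, R6→D 40, R7→D 40, R8→D 57. Service 506; fixed 94; total 600.
{A, C, D}: R1→C 32, R2→A 42, R3→C 63, R4→D 68, R5→C 108, R6→A 24, R7→D 40, R8→D 57. Service 434; fixed 173; total 607.
{B, C, D}: R1→C 32, R2→B 98, R3→C 63, R4→D 68, R5→C 108, R6→B 24, R7→B 30, R8→D 57. Service 480; fixed 143; total 623.
{A, B, C, D}: service 424 + fixed 222 = 646
No other subset beats 600.

Open C and D; minimum total cost 600.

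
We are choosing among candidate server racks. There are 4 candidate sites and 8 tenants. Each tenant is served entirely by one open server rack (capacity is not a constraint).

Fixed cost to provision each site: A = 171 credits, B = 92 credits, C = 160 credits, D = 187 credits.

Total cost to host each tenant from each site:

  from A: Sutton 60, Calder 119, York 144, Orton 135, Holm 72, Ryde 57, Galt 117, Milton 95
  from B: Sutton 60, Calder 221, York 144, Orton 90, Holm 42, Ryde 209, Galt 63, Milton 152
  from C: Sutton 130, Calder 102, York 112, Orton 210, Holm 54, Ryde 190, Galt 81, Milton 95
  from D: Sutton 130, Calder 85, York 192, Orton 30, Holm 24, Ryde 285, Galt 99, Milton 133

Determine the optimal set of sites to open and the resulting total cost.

For any fixed open set, each tenant goes to its cheapest open site; total = fixed + service.
{A, B}: Sutton→A 60, Calder→A 119, York→A 144, Orton→B 90, Holm→B 42, Ryde→A 57, Galt→B 63, Milton→A 95. Service 670; fixed 263; total 933.
{A, D}: service 594 + fixed 358 = 952
{A}: service 799 + fixed 171 = 970
{A, B, C, D}: Sutton→A 60, Calder→D 85, York→C 112, Orton→D 30, Holm→D 24, Ryde→A 57, Galt→B 63, Milton→A 95. Service 526; fixed 610; total 1136.
No other subset beats 933.

Open A and B; minimum total cost 933.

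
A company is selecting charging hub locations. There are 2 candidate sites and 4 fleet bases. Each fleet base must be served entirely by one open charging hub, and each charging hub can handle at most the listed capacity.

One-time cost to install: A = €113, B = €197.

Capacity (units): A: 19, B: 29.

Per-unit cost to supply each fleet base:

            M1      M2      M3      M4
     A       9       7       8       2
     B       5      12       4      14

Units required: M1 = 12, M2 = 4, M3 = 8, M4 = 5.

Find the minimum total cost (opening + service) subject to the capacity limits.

Open {B}: M1→B 5·12=60, M2→B 12·4=48, M3→B 4·8=32, M4→B 14·5=70.
Loads: B carries 29/29. Service 210; fixed 197; total 407.
Next best feasible plan costs 440.

Minimum total cost: 407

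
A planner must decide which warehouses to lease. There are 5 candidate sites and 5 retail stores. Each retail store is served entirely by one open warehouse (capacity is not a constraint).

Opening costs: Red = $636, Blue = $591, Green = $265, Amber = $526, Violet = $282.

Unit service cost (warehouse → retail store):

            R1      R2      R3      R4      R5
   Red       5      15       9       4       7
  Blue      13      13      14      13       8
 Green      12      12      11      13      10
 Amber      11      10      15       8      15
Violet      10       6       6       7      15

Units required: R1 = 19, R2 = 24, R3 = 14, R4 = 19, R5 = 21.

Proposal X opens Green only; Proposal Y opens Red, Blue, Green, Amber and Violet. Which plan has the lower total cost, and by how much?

Proposal X: {Green}: R1→Green 12·19=228, R2→Green 12·24=288, R3→Green 11·14=154, R4→Green 13·19=247, R5→Green 10·21=210. Service 1127; fixed 265; total 1392.
Proposal Y: {Red, Blue, Green, Amber, Violet}: R1→Red 5·19=95, R2→Violet 6·24=144, R3→Violet 6·14=84, R4→Red 4·19=76, R5→Red 7·21=147. Service 546; fixed 2300; total 2846.
Difference: |1392 − 2846| = 1454.

Proposal X is cheaper by 1454.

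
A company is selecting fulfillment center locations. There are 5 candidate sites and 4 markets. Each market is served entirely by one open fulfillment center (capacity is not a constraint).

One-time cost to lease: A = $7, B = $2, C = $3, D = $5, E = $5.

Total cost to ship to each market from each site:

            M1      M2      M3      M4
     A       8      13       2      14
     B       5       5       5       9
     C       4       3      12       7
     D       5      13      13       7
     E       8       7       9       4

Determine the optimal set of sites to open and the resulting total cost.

Open B and C; minimum total cost 24.

For any fixed open set, each market goes to its cheapest open site; total = fixed + service.
{B, C}: M1→C 4, M2→C 3, M3→B 5, M4→C 7. Service 19; fixed 5; total 24.
{A, C}: M1→C 4, M2→C 3, M3→A 2, M4→C 7. Service 16; fixed 10; total 26.
{B}: M1→B 5, M2→B 5, M3→B 5, M4→B 9. Service 24; fixed 2; total 26.
{A, B, C, D, E}: service 13 + fixed 22 = 35
No other subset beats 24.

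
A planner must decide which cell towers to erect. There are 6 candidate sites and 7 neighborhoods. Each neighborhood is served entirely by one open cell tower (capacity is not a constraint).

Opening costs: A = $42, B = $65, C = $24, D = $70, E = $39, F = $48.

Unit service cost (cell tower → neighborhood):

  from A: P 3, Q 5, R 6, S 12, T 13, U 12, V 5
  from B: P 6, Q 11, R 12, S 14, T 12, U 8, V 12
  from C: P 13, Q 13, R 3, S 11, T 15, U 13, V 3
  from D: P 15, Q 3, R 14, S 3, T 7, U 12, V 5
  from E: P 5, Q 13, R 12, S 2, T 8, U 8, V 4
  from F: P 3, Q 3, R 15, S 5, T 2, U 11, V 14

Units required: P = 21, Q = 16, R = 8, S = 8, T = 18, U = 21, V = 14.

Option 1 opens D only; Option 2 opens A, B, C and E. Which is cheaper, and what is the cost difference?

Option 2 is cheaper by 310.

Option 1: {D}: P→D 15·21=315, Q→D 3·16=48, R→D 14·8=112, S→D 3·8=24, T→D 7·18=126, U→D 12·21=252, V→D 5·14=70. Service 947; fixed 70; total 1017.
Option 2: {A, B, C, E}: P→A 3·21=63, Q→A 5·16=80, R→C 3·8=24, S→E 2·8=16, T→E 8·18=144, U→B 8·21=168, V→C 3·14=42. Service 537; fixed 170; total 707.
Difference: |1017 − 707| = 310.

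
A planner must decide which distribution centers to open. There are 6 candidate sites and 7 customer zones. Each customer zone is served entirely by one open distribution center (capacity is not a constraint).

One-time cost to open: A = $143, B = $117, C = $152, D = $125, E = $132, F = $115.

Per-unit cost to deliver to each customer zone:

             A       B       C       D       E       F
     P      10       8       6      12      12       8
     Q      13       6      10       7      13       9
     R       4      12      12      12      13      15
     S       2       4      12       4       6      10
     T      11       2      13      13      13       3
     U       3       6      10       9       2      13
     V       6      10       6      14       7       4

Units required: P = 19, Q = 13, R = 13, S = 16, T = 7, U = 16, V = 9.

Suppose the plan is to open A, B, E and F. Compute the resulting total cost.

Total cost: 903

Each customer zone is assigned to its cheapest site among the open ones.
{A, B, E, F}: P→B 8·19=152, Q→B 6·13=78, R→A 4·13=52, S→A 2·16=32, T→B 2·7=14, U→E 2·16=32, V→F 4·9=36. Service 396; fixed 507; total 903.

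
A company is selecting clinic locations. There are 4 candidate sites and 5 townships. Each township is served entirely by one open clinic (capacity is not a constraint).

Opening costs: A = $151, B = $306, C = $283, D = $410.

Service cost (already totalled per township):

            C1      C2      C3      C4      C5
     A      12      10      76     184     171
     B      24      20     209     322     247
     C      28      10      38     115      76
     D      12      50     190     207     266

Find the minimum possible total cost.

For any fixed open set, each township goes to its cheapest open site; total = fixed + service.
{C}: C1→C 28, C2→C 10, C3→C 38, C4→C 115, C5→C 76. Service 267; fixed 283; total 550.
{A}: C1→A 12, C2→A 10, C3→A 76, C4→A 184, C5→A 171. Service 453; fixed 151; total 604.
{A, C}: C1→A 12, C2→A 10, C3→C 38, C4→C 115, C5→C 76. Service 251; fixed 434; total 685.
{A, B, C, D}: service 251 + fixed 1150 = 1401
(All 15 nonempty subsets were checked; C only is lowest.)

Minimum total cost: 550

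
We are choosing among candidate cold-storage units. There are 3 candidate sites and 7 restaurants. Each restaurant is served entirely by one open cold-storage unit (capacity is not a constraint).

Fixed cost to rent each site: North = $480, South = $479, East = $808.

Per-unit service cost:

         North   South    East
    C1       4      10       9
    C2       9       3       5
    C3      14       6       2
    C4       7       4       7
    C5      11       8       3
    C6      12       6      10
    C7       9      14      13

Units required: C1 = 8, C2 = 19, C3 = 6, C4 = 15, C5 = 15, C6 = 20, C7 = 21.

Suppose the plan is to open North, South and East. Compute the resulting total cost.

Each restaurant is assigned to its cheapest site among the open ones.
{North, South, East}: C1→North 4·8=32, C2→South 3·19=57, C3→East 2·6=12, C4→South 4·15=60, C5→East 3·15=45, C6→South 6·20=120, C7→North 9·21=189. Service 515; fixed 1767; total 2282.

Total cost: 2282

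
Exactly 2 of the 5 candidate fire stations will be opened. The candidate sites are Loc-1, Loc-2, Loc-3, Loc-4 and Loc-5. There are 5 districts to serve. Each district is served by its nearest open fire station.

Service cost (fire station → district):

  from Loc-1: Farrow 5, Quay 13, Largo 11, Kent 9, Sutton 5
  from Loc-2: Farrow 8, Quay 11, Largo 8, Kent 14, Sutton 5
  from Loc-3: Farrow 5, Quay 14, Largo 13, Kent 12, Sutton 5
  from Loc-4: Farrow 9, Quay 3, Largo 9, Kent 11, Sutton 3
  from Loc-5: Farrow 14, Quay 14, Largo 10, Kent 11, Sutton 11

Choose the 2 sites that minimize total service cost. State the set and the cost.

Choose Loc-1 and Loc-4; total service cost 29.

With exactly 2 open, each district uses its cheapest among the chosen.
{Loc-1, Loc-4}: Farrow→Loc-1 5, Quay→Loc-4 3, Largo→Loc-4 9, Kent→Loc-1 9, Sutton→Loc-4 3. Service cost 29.
{Loc-3, Loc-4}: service cost 31
{Loc-2, Loc-4}: service cost 33
Among all 10 size-2 choices, {Loc-1, Loc-4} is lowest.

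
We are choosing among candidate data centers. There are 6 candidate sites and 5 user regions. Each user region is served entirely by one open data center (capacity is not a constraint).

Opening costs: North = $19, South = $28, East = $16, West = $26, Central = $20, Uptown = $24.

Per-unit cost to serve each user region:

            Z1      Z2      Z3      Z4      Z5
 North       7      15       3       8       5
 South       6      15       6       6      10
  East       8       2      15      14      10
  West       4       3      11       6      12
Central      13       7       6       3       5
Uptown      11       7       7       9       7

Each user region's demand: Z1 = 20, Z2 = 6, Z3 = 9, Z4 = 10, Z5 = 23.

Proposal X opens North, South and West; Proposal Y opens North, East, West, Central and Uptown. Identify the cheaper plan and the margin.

Proposal X: {North, South, West}: Z1→West 4·20=80, Z2→West 3·6=18, Z3→North 3·9=27, Z4→South 6·10=60, Z5→North 5·23=115. Service 300; fixed 73; total 373.
Proposal Y: {North, East, West, Central, Uptown}: Z1→West 4·20=80, Z2→East 2·6=12, Z3→North 3·9=27, Z4→Central 3·10=30, Z5→North 5·23=115. Service 264; fixed 105; total 369.
Difference: |373 − 369| = 4.

Proposal Y is cheaper by 4.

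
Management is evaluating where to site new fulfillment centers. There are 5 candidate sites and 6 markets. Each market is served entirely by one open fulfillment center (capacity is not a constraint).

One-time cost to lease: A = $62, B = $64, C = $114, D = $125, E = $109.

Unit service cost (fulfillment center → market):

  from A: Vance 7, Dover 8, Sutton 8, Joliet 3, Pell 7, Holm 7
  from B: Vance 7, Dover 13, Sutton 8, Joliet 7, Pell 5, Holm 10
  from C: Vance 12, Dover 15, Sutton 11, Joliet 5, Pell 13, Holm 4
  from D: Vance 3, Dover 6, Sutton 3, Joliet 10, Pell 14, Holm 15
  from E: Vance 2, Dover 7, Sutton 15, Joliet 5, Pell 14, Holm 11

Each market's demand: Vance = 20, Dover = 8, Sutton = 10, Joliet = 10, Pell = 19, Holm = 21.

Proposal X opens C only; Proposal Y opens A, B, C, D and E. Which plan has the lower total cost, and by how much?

Proposal Y is cheaper by 164.

Proposal X: {C}: Vance→C 12·20=240, Dover→C 15·8=120, Sutton→C 11·10=110, Joliet→C 5·10=50, Pell→C 13·19=247, Holm→C 4·21=84. Service 851; fixed 114; total 965.
Proposal Y: {A, B, C, D, E}: Vance→E 2·20=40, Dover→D 6·8=48, Sutton→D 3·10=30, Joliet→A 3·10=30, Pell→B 5·19=95, Holm→C 4·21=84. Service 327; fixed 474; total 801.
Difference: |965 − 801| = 164.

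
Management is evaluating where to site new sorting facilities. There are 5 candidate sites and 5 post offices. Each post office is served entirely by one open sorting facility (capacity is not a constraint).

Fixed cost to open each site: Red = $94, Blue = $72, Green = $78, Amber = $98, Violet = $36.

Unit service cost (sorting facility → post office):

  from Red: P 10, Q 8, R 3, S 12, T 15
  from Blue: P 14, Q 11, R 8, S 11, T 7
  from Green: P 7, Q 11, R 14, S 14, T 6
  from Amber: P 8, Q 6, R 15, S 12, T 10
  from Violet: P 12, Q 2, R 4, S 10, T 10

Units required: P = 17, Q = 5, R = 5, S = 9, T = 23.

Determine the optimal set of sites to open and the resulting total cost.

For any fixed open set, each post office goes to its cheapest open site; total = fixed + service.
{Green, Violet}: P→Green 7·17=119, Q→Violet 2·5=10, R→Violet 4·5=20, S→Violet 10·9=90, T→Green 6·23=138. Service 377; fixed 114; total 491.
{Blue, Green, Violet}: P→Green 7·17=119, Q→Violet 2·5=10, R→Violet 4·5=20, S→Violet 10·9=90, T→Green 6·23=138. Service 377; fixed 186; total 563.
{Red, Green, Violet}: P→Green 7·17=119, Q→Violet 2·5=10, R→Red 3·5=15, S→Violet 10·9=90, T→Green 6·23=138. Service 372; fixed 208; total 580.
{Red, Blue, Green, Amber, Violet}: P→Green 7·17=119, Q→Violet 2·5=10, R→Red 3·5=15, S→Violet 10·9=90, T→Green 6·23=138. Service 372; fixed 378; total 750.
No other subset beats 491.

Open Green and Violet; minimum total cost 491.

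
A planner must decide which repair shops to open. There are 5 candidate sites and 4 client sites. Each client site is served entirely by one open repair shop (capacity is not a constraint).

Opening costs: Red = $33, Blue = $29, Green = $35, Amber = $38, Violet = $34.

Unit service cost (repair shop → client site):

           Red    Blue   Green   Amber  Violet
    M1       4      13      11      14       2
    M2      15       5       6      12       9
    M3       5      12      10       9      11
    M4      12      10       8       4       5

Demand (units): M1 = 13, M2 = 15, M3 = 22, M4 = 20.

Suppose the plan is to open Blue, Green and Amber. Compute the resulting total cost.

Each client site is assigned to its cheapest site among the open ones.
{Blue, Green, Amber}: M1→Green 11·13=143, M2→Blue 5·15=75, M3→Amber 9·22=198, M4→Amber 4·20=80. Service 496; fixed 102; total 598.

Total cost: 598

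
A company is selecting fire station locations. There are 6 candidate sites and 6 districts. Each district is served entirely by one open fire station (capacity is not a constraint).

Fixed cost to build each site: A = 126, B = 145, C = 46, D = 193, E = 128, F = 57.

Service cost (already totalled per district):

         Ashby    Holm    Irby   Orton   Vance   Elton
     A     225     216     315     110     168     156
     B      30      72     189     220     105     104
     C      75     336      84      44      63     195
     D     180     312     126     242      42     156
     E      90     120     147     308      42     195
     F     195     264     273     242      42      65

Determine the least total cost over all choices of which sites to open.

For any fixed open set, each district goes to its cheapest open site; total = fixed + service.
{B, C, F}: Ashby→B 30, Holm→B 72, Irby→C 84, Orton→C 44, Vance→F 42, Elton→F 65. Service 337; fixed 248; total 585.
{B, C}: Ashby→B 30, Holm→B 72, Irby→C 84, Orton→C 44, Vance→C 63, Elton→B 104. Service 397; fixed 191; total 588.
{C, E, F}: service 430 + fixed 231 = 661
{A, B, C, D, E, F}: Ashby→B 30, Holm→B 72, Irby→C 84, Orton→C 44, Vance→D 42, Elton→F 65. Service 337; fixed 695; total 1032.
No other subset beats 585.

Minimum total cost: 585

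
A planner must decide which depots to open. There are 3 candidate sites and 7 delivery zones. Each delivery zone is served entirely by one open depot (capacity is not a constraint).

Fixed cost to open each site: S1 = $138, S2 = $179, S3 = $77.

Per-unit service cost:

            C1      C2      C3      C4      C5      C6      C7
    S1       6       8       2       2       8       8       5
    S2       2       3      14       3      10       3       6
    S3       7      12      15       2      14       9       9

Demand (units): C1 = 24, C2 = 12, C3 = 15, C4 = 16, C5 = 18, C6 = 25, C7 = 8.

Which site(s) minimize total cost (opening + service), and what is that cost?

Open S1 and S2; minimum total cost 722.

For any fixed open set, each delivery zone goes to its cheapest open site; total = fixed + service.
{S1, S2}: C1→S2 2·24=48, C2→S2 3·12=36, C3→S1 2·15=30, C4→S1 2·16=32, C5→S1 8·18=144, C6→S2 3·25=75, C7→S1 5·8=40. Service 405; fixed 317; total 722.
{S1, S2, S3}: service 405 + fixed 394 = 799
{S1}: service 686 + fixed 138 = 824
{S3}: C1→S3 7·24=168, C2→S3 12·12=144, C3→S3 15·15=225, C4→S3 2·16=32, C5→S3 14·18=252, C6→S3 9·25=225, C7→S3 9·8=72. Service 1118; fixed 77; total 1195.
No other subset beats 722.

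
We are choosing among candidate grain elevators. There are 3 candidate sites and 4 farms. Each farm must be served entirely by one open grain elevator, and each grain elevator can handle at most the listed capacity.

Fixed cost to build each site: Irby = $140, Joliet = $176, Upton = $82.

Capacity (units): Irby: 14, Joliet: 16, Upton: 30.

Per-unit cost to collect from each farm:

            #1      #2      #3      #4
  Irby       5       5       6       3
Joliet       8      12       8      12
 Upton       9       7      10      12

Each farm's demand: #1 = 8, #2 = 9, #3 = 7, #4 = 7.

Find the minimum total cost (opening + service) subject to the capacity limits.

Open {Irby, Upton}: #1→Upton 9·8=72, #2→Upton 7·9=63, #3→Irby 6·7=42, #4→Irby 3·7=21.
Loads: Irby carries 14/14, Upton carries 17/30. Service 198; fixed 222; total 420.
Next best feasible plan costs 448.

Minimum total cost: 420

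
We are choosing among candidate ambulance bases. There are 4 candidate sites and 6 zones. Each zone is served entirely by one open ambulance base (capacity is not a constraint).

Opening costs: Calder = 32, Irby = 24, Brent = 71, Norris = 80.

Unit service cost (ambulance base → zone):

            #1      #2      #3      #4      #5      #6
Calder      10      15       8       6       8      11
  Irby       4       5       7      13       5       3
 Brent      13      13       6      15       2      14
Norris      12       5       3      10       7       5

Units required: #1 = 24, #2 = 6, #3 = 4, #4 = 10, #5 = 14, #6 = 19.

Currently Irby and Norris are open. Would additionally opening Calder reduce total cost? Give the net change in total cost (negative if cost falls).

Yes — net change −8 (cost falls by 8).

Current service cost with {Irby, Norris}: 365.
Adding Calder: each zone re-picks its cheapest; new service cost 325, saving 40.
Extra fixed cost: 32. Net change = 32 − 40 = -8.
(Totals: 469 → 461.)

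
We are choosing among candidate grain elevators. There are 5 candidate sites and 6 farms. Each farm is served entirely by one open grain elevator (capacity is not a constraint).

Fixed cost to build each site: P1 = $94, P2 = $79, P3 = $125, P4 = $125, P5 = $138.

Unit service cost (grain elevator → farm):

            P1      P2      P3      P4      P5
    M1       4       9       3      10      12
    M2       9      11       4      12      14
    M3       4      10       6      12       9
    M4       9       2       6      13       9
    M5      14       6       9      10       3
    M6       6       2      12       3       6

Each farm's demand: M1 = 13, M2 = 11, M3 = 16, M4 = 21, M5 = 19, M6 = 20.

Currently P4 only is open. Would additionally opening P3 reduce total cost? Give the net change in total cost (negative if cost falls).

Yes — net change −316 (cost falls by 316).

Current service cost with {P4}: 977.
Adding P3: each farm re-picks its cheapest; new service cost 536, saving 441.
Extra fixed cost: 125. Net change = 125 − 441 = -316.
(Totals: 1102 → 786.)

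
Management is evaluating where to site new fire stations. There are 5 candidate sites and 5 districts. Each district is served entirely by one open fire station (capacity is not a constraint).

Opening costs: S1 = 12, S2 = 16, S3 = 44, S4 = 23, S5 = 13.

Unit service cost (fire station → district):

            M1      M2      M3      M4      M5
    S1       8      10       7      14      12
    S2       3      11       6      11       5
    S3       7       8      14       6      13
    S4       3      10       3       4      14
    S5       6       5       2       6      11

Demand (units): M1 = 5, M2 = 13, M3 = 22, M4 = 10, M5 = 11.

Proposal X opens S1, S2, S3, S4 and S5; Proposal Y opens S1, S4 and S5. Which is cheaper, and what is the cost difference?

Proposal X is cheaper by 6.

Proposal X: {S1, S2, S3, S4, S5}: M1→S2 3·5=15, M2→S5 5·13=65, M3→S5 2·22=44, M4→S4 4·10=40, M5→S2 5·11=55. Service 219; fixed 108; total 327.
Proposal Y: {S1, S4, S5}: M1→S4 3·5=15, M2→S5 5·13=65, M3→S5 2·22=44, M4→S4 4·10=40, M5→S5 11·11=121. Service 285; fixed 48; total 333.
Difference: |327 − 333| = 6.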